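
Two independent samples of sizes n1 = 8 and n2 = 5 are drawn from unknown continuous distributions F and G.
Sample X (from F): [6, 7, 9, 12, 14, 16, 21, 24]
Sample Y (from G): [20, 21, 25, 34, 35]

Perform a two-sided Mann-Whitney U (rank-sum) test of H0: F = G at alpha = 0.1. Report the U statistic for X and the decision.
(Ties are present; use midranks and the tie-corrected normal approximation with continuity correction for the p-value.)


Step 1: Combine and sort all 13 observations; assign midranks.
sorted (value, group): (6,X), (7,X), (9,X), (12,X), (14,X), (16,X), (20,Y), (21,X), (21,Y), (24,X), (25,Y), (34,Y), (35,Y)
ranks: 6->1, 7->2, 9->3, 12->4, 14->5, 16->6, 20->7, 21->8.5, 21->8.5, 24->10, 25->11, 34->12, 35->13
Step 2: Rank sum for X: R1 = 1 + 2 + 3 + 4 + 5 + 6 + 8.5 + 10 = 39.5.
Step 3: U_X = R1 - n1(n1+1)/2 = 39.5 - 8*9/2 = 39.5 - 36 = 3.5.
       U_Y = n1*n2 - U_X = 40 - 3.5 = 36.5.
Step 4: Ties are present, so use the tie-corrected normal approximation (with continuity correction) for the p-value.
Step 5: p-value = 0.019007; compare to alpha = 0.1. reject H0.

U_X = 3.5, p = 0.019007, reject H0 at alpha = 0.1.


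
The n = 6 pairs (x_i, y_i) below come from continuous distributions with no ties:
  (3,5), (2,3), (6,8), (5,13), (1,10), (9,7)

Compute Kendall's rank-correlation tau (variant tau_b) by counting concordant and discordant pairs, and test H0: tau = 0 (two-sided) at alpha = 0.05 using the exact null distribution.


Step 1: Enumerate the 15 unordered pairs (i,j) with i<j and classify each by sign(x_j-x_i) * sign(y_j-y_i).
  (1,2):dx=-1,dy=-2->C; (1,3):dx=+3,dy=+3->C; (1,4):dx=+2,dy=+8->C; (1,5):dx=-2,dy=+5->D
  (1,6):dx=+6,dy=+2->C; (2,3):dx=+4,dy=+5->C; (2,4):dx=+3,dy=+10->C; (2,5):dx=-1,dy=+7->D
  (2,6):dx=+7,dy=+4->C; (3,4):dx=-1,dy=+5->D; (3,5):dx=-5,dy=+2->D; (3,6):dx=+3,dy=-1->D
  (4,5):dx=-4,dy=-3->C; (4,6):dx=+4,dy=-6->D; (5,6):dx=+8,dy=-3->D
Step 2: C = 8, D = 7, total pairs = 15.
Step 3: tau = (C - D)/(n(n-1)/2) = (8 - 7)/15 = 0.066667.
Step 4: Exact two-sided p-value (enumerate n! = 720 permutations of y under H0): p = 1.000000.
Step 5: alpha = 0.05. fail to reject H0.

tau_b = 0.0667 (C=8, D=7), p = 1.000000, fail to reject H0.


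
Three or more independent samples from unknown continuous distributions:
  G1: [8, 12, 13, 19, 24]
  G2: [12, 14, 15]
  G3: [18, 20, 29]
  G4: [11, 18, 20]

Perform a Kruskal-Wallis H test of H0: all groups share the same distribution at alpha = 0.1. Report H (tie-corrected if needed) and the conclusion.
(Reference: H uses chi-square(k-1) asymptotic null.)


Step 1: Combine all N = 14 observations and assign midranks.
sorted (value, group, rank): (8,G1,1), (11,G4,2), (12,G1,3.5), (12,G2,3.5), (13,G1,5), (14,G2,6), (15,G2,7), (18,G3,8.5), (18,G4,8.5), (19,G1,10), (20,G3,11.5), (20,G4,11.5), (24,G1,13), (29,G3,14)
Step 2: Sum ranks within each group.
R_1 = 32.5 (n_1 = 5)
R_2 = 16.5 (n_2 = 3)
R_3 = 34 (n_3 = 3)
R_4 = 22 (n_4 = 3)
Step 3: H = 12/(N(N+1)) * sum(R_i^2/n_i) - 3(N+1)
     = 12/(14*15) * (32.5^2/5 + 16.5^2/3 + 34^2/3 + 22^2/3) - 3*15
     = 0.057143 * 848.667 - 45
     = 3.495238.
Step 4: Ties present; correction factor C = 1 - 18/(14^3 - 14) = 0.993407. Corrected H = 3.495238 / 0.993407 = 3.518437.
Step 5: Under H0, H ~ chi^2(3); p-value = 0.318379.
Step 6: alpha = 0.1. fail to reject H0.

H = 3.5184, df = 3, p = 0.318379, fail to reject H0.


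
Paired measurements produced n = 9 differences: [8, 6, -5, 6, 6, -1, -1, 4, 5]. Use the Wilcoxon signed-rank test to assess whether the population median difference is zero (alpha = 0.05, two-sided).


Step 1: Drop any zero differences (none here) and take |d_i|.
|d| = [8, 6, 5, 6, 6, 1, 1, 4, 5]
Step 2: Midrank |d_i| (ties get averaged ranks).
ranks: |8|->9, |6|->7, |5|->4.5, |6|->7, |6|->7, |1|->1.5, |1|->1.5, |4|->3, |5|->4.5
Step 3: Attach original signs; sum ranks with positive sign and with negative sign.
W+ = 9 + 7 + 7 + 7 + 3 + 4.5 = 37.5
W- = 4.5 + 1.5 + 1.5 = 7.5
(Check: W+ + W- = 45 should equal n(n+1)/2 = 45.)
Step 4: Test statistic W = min(W+, W-) = 7.5.
Step 5: Ties in |d|, so use the tie-corrected normal approximation.
        E[W] = n(n+1)/4 = 9*10/4 = 22.5.
        Tie groups: |d|=1 (t=2), |d|=5 (t=2), |d|=6 (t=3); sum(t^3 - t) = 36.
        Var[W] = n(n+1)(2n+1)/24 - sum(t^3-t)/48 = 1710/24 - 36/48 = 70.5.
        z = (W - E[W]) / sqrt(Var[W]) = (7.5 - 22.5) / 8.3964 = -1.7865.
        Two-sided p = 2*Phi(z) = 0.074023.
Step 6: alpha = 0.05. fail to reject H0.

W+ = 37.5, W- = 7.5, W = min = 7.5, p = 0.074023, fail to reject H0.


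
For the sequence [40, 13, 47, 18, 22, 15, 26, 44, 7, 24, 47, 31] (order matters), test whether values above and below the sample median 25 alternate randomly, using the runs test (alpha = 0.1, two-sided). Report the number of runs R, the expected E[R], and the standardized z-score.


Step 1: Compute median = 25; label A = above, B = below.
Labels in order: ABABBBAABBAA  (n_A = 6, n_B = 6)
Step 2: Count runs R = 7.
Step 3: Under H0 (random ordering), E[R] = 2*n_A*n_B/(n_A+n_B) + 1 = 2*6*6/12 + 1 = 7.0000.
        Var[R] = 2*n_A*n_B*(2*n_A*n_B - n_A - n_B) / ((n_A+n_B)^2 * (n_A+n_B-1)) = 4320/1584 = 2.7273.
        SD[R] = 1.6514.
Step 4: R = E[R], so z = 0 with no continuity correction.
Step 5: Two-sided p-value via normal approximation = 2*(1 - Phi(|z|)) = 1.000000.
Step 6: alpha = 0.1. fail to reject H0.

R = 7, z = 0.0000, p = 1.000000, fail to reject H0.


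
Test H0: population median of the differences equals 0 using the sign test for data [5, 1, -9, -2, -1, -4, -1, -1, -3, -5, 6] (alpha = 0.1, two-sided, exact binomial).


Step 1: Discard zero differences. Original n = 11; n_eff = number of nonzero differences = 11.
Nonzero differences (with sign): +5, +1, -9, -2, -1, -4, -1, -1, -3, -5, +6
Step 2: Count signs: positive = 3, negative = 8.
Step 3: Under H0: P(positive) = 0.5, so the number of positives S ~ Bin(11, 0.5).
Step 4: Two-sided exact p-value = sum of Bin(11,0.5) probabilities at or below the observed probability = 0.226562.
Step 5: alpha = 0.1. fail to reject H0.

n_eff = 11, pos = 3, neg = 8, p = 0.226562, fail to reject H0.


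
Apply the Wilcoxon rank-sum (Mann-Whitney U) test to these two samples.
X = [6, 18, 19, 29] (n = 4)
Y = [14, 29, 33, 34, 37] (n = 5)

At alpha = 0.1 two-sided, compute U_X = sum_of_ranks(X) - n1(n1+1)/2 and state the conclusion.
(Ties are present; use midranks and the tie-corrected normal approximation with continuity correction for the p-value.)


Step 1: Combine and sort all 9 observations; assign midranks.
sorted (value, group): (6,X), (14,Y), (18,X), (19,X), (29,X), (29,Y), (33,Y), (34,Y), (37,Y)
ranks: 6->1, 14->2, 18->3, 19->4, 29->5.5, 29->5.5, 33->7, 34->8, 37->9
Step 2: Rank sum for X: R1 = 1 + 3 + 4 + 5.5 = 13.5.
Step 3: U_X = R1 - n1(n1+1)/2 = 13.5 - 4*5/2 = 13.5 - 10 = 3.5.
       U_Y = n1*n2 - U_X = 20 - 3.5 = 16.5.
Step 4: Ties are present, so use the tie-corrected normal approximation (with continuity correction) for the p-value.
Step 5: p-value = 0.139983; compare to alpha = 0.1. fail to reject H0.

U_X = 3.5, p = 0.139983, fail to reject H0 at alpha = 0.1.


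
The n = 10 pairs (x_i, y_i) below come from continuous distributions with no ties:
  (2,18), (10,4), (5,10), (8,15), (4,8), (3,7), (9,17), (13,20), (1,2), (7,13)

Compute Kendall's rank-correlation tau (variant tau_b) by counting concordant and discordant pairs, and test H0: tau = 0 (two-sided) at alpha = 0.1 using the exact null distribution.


Step 1: Enumerate the 45 unordered pairs (i,j) with i<j and classify each by sign(x_j-x_i) * sign(y_j-y_i).
  (1,2):dx=+8,dy=-14->D; (1,3):dx=+3,dy=-8->D; (1,4):dx=+6,dy=-3->D; (1,5):dx=+2,dy=-10->D
  (1,6):dx=+1,dy=-11->D; (1,7):dx=+7,dy=-1->D; (1,8):dx=+11,dy=+2->C; (1,9):dx=-1,dy=-16->C
  (1,10):dx=+5,dy=-5->D; (2,3):dx=-5,dy=+6->D; (2,4):dx=-2,dy=+11->D; (2,5):dx=-6,dy=+4->D
  (2,6):dx=-7,dy=+3->D; (2,7):dx=-1,dy=+13->D; (2,8):dx=+3,dy=+16->C; (2,9):dx=-9,dy=-2->C
  (2,10):dx=-3,dy=+9->D; (3,4):dx=+3,dy=+5->C; (3,5):dx=-1,dy=-2->C; (3,6):dx=-2,dy=-3->C
  (3,7):dx=+4,dy=+7->C; (3,8):dx=+8,dy=+10->C; (3,9):dx=-4,dy=-8->C; (3,10):dx=+2,dy=+3->C
  (4,5):dx=-4,dy=-7->C; (4,6):dx=-5,dy=-8->C; (4,7):dx=+1,dy=+2->C; (4,8):dx=+5,dy=+5->C
  (4,9):dx=-7,dy=-13->C; (4,10):dx=-1,dy=-2->C; (5,6):dx=-1,dy=-1->C; (5,7):dx=+5,dy=+9->C
  (5,8):dx=+9,dy=+12->C; (5,9):dx=-3,dy=-6->C; (5,10):dx=+3,dy=+5->C; (6,7):dx=+6,dy=+10->C
  (6,8):dx=+10,dy=+13->C; (6,9):dx=-2,dy=-5->C; (6,10):dx=+4,dy=+6->C; (7,8):dx=+4,dy=+3->C
  (7,9):dx=-8,dy=-15->C; (7,10):dx=-2,dy=-4->C; (8,9):dx=-12,dy=-18->C; (8,10):dx=-6,dy=-7->C
  (9,10):dx=+6,dy=+11->C
Step 2: C = 32, D = 13, total pairs = 45.
Step 3: tau = (C - D)/(n(n-1)/2) = (32 - 13)/45 = 0.422222.
Step 4: Exact two-sided p-value (enumerate n! = 3628800 permutations of y under H0): p = 0.108313.
Step 5: alpha = 0.1. fail to reject H0.

tau_b = 0.4222 (C=32, D=13), p = 0.108313, fail to reject H0.


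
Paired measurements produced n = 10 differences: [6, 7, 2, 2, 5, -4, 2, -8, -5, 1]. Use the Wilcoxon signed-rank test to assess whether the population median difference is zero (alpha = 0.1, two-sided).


Step 1: Drop any zero differences (none here) and take |d_i|.
|d| = [6, 7, 2, 2, 5, 4, 2, 8, 5, 1]
Step 2: Midrank |d_i| (ties get averaged ranks).
ranks: |6|->8, |7|->9, |2|->3, |2|->3, |5|->6.5, |4|->5, |2|->3, |8|->10, |5|->6.5, |1|->1
Step 3: Attach original signs; sum ranks with positive sign and with negative sign.
W+ = 8 + 9 + 3 + 3 + 6.5 + 3 + 1 = 33.5
W- = 5 + 10 + 6.5 = 21.5
(Check: W+ + W- = 55 should equal n(n+1)/2 = 55.)
Step 4: Test statistic W = min(W+, W-) = 21.5.
Step 5: Ties in |d|, so use the tie-corrected normal approximation.
        E[W] = n(n+1)/4 = 10*11/4 = 27.5.
        Tie groups: |d|=2 (t=3), |d|=5 (t=2); sum(t^3 - t) = 30.
        Var[W] = n(n+1)(2n+1)/24 - sum(t^3-t)/48 = 2310/24 - 30/48 = 95.625.
        z = (W - E[W]) / sqrt(Var[W]) = (21.5 - 27.5) / 9.7788 = -0.6136.
        Two-sided p = 2*Phi(z) = 0.539498.
Step 6: alpha = 0.1. fail to reject H0.

W+ = 33.5, W- = 21.5, W = min = 21.5, p = 0.539498, fail to reject H0.


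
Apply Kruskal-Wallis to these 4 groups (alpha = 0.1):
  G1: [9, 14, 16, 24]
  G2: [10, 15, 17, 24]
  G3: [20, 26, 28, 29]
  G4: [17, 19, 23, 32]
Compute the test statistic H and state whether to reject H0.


Step 1: Combine all N = 16 observations and assign midranks.
sorted (value, group, rank): (9,G1,1), (10,G2,2), (14,G1,3), (15,G2,4), (16,G1,5), (17,G2,6.5), (17,G4,6.5), (19,G4,8), (20,G3,9), (23,G4,10), (24,G1,11.5), (24,G2,11.5), (26,G3,13), (28,G3,14), (29,G3,15), (32,G4,16)
Step 2: Sum ranks within each group.
R_1 = 20.5 (n_1 = 4)
R_2 = 24 (n_2 = 4)
R_3 = 51 (n_3 = 4)
R_4 = 40.5 (n_4 = 4)
Step 3: H = 12/(N(N+1)) * sum(R_i^2/n_i) - 3(N+1)
     = 12/(16*17) * (20.5^2/4 + 24^2/4 + 51^2/4 + 40.5^2/4) - 3*17
     = 0.044118 * 1309.38 - 51
     = 6.766544.
Step 4: Ties present; correction factor C = 1 - 12/(16^3 - 16) = 0.997059. Corrected H = 6.766544 / 0.997059 = 6.786504.
Step 5: Under H0, H ~ chi^2(3); p-value = 0.079023.
Step 6: alpha = 0.1. reject H0.

H = 6.7865, df = 3, p = 0.079023, reject H0.


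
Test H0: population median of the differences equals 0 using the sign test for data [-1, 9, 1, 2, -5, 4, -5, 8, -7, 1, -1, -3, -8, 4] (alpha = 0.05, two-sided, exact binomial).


Step 1: Discard zero differences. Original n = 14; n_eff = number of nonzero differences = 14.
Nonzero differences (with sign): -1, +9, +1, +2, -5, +4, -5, +8, -7, +1, -1, -3, -8, +4
Step 2: Count signs: positive = 7, negative = 7.
Step 3: Under H0: P(positive) = 0.5, so the number of positives S ~ Bin(14, 0.5).
Step 4: Two-sided exact p-value = sum of Bin(14,0.5) probabilities at or below the observed probability = 1.000000.
Step 5: alpha = 0.05. fail to reject H0.

n_eff = 14, pos = 7, neg = 7, p = 1.000000, fail to reject H0.


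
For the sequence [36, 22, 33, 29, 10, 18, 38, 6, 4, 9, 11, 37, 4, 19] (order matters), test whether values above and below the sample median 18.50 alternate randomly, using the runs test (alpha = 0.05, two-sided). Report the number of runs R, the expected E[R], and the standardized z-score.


Step 1: Compute median = 18.50; label A = above, B = below.
Labels in order: AAAABBABBBBABA  (n_A = 7, n_B = 7)
Step 2: Count runs R = 7.
Step 3: Under H0 (random ordering), E[R] = 2*n_A*n_B/(n_A+n_B) + 1 = 2*7*7/14 + 1 = 8.0000.
        Var[R] = 2*n_A*n_B*(2*n_A*n_B - n_A - n_B) / ((n_A+n_B)^2 * (n_A+n_B-1)) = 8232/2548 = 3.2308.
        SD[R] = 1.7974.
Step 4: Continuity-corrected z = (R + 0.5 - E[R]) / SD[R] = (7 + 0.5 - 8.0000) / 1.7974 = -0.2782.
Step 5: Two-sided p-value via normal approximation = 2*(1 - Phi(|z|)) = 0.780879.
Step 6: alpha = 0.05. fail to reject H0.

R = 7, z = -0.2782, p = 0.780879, fail to reject H0.


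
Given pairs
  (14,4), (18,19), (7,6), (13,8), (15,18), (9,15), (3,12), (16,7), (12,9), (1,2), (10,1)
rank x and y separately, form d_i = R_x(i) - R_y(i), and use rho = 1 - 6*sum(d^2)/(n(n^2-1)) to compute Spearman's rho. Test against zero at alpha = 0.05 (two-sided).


Step 1: Rank x and y separately (midranks; no ties here).
rank(x): 14->8, 18->11, 7->3, 13->7, 15->9, 9->4, 3->2, 16->10, 12->6, 1->1, 10->5
rank(y): 4->3, 19->11, 6->4, 8->6, 18->10, 15->9, 12->8, 7->5, 9->7, 2->2, 1->1
Step 2: d_i = R_x(i) - R_y(i); compute d_i^2.
  (8-3)^2=25, (11-11)^2=0, (3-4)^2=1, (7-6)^2=1, (9-10)^2=1, (4-9)^2=25, (2-8)^2=36, (10-5)^2=25, (6-7)^2=1, (1-2)^2=1, (5-1)^2=16
sum(d^2) = 132.
Step 3: rho = 1 - 6*132 / (11*(11^2 - 1)) = 1 - 792/1320 = 0.400000.
Step 4: Under H0, t = rho * sqrt((n-2)/(1-rho^2)) = 1.3093 ~ t(9).
Step 5: Two-sided p-value from the t-distribution with 9 df = 0.222868.
Step 6: alpha = 0.05. fail to reject H0.

rho = 0.4000, p = 0.222868, fail to reject H0 at alpha = 0.05.


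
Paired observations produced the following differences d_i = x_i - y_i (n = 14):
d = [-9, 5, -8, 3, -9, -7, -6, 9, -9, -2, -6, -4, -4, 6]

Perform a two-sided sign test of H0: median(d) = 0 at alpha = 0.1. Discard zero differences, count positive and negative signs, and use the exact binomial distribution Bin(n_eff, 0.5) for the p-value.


Step 1: Discard zero differences. Original n = 14; n_eff = number of nonzero differences = 14.
Nonzero differences (with sign): -9, +5, -8, +3, -9, -7, -6, +9, -9, -2, -6, -4, -4, +6
Step 2: Count signs: positive = 4, negative = 10.
Step 3: Under H0: P(positive) = 0.5, so the number of positives S ~ Bin(14, 0.5).
Step 4: Two-sided exact p-value = sum of Bin(14,0.5) probabilities at or below the observed probability = 0.179565.
Step 5: alpha = 0.1. fail to reject H0.

n_eff = 14, pos = 4, neg = 10, p = 0.179565, fail to reject H0.


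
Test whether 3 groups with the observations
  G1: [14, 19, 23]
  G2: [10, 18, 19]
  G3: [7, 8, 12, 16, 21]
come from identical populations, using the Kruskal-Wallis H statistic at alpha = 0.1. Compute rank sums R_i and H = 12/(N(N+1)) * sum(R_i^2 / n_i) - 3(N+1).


Step 1: Combine all N = 11 observations and assign midranks.
sorted (value, group, rank): (7,G3,1), (8,G3,2), (10,G2,3), (12,G3,4), (14,G1,5), (16,G3,6), (18,G2,7), (19,G1,8.5), (19,G2,8.5), (21,G3,10), (23,G1,11)
Step 2: Sum ranks within each group.
R_1 = 24.5 (n_1 = 3)
R_2 = 18.5 (n_2 = 3)
R_3 = 23 (n_3 = 5)
Step 3: H = 12/(N(N+1)) * sum(R_i^2/n_i) - 3(N+1)
     = 12/(11*12) * (24.5^2/3 + 18.5^2/3 + 23^2/5) - 3*12
     = 0.090909 * 419.967 - 36
     = 2.178788.
Step 4: Ties present; correction factor C = 1 - 6/(11^3 - 11) = 0.995455. Corrected H = 2.178788 / 0.995455 = 2.188737.
Step 5: Under H0, H ~ chi^2(2); p-value = 0.334751.
Step 6: alpha = 0.1. fail to reject H0.

H = 2.1887, df = 2, p = 0.334751, fail to reject H0.


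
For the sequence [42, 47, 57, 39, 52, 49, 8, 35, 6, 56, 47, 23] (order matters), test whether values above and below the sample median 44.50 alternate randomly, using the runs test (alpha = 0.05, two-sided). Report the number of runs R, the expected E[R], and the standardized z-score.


Step 1: Compute median = 44.50; label A = above, B = below.
Labels in order: BAABAABBBAAB  (n_A = 6, n_B = 6)
Step 2: Count runs R = 7.
Step 3: Under H0 (random ordering), E[R] = 2*n_A*n_B/(n_A+n_B) + 1 = 2*6*6/12 + 1 = 7.0000.
        Var[R] = 2*n_A*n_B*(2*n_A*n_B - n_A - n_B) / ((n_A+n_B)^2 * (n_A+n_B-1)) = 4320/1584 = 2.7273.
        SD[R] = 1.6514.
Step 4: R = E[R], so z = 0 with no continuity correction.
Step 5: Two-sided p-value via normal approximation = 2*(1 - Phi(|z|)) = 1.000000.
Step 6: alpha = 0.05. fail to reject H0.

R = 7, z = 0.0000, p = 1.000000, fail to reject H0.


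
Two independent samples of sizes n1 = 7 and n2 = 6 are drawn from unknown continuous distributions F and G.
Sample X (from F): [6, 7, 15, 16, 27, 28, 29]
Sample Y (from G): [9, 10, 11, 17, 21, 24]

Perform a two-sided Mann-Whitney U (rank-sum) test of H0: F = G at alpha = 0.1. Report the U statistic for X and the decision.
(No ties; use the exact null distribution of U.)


Step 1: Combine and sort all 13 observations; assign midranks.
sorted (value, group): (6,X), (7,X), (9,Y), (10,Y), (11,Y), (15,X), (16,X), (17,Y), (21,Y), (24,Y), (27,X), (28,X), (29,X)
ranks: 6->1, 7->2, 9->3, 10->4, 11->5, 15->6, 16->7, 17->8, 21->9, 24->10, 27->11, 28->12, 29->13
Step 2: Rank sum for X: R1 = 1 + 2 + 6 + 7 + 11 + 12 + 13 = 52.
Step 3: U_X = R1 - n1(n1+1)/2 = 52 - 7*8/2 = 52 - 28 = 24.
       U_Y = n1*n2 - U_X = 42 - 24 = 18.
Step 4: No ties, so the exact null distribution of U (based on enumerating the C(13,7) = 1716 equally likely rank assignments) gives the two-sided p-value.
Step 5: p-value = 0.730769; compare to alpha = 0.1. fail to reject H0.

U_X = 24, p = 0.730769, fail to reject H0 at alpha = 0.1.


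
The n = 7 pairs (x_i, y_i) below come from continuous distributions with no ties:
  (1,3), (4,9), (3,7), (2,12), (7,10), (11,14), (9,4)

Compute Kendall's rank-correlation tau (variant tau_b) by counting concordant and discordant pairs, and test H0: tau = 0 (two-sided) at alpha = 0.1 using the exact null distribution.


Step 1: Enumerate the 21 unordered pairs (i,j) with i<j and classify each by sign(x_j-x_i) * sign(y_j-y_i).
  (1,2):dx=+3,dy=+6->C; (1,3):dx=+2,dy=+4->C; (1,4):dx=+1,dy=+9->C; (1,5):dx=+6,dy=+7->C
  (1,6):dx=+10,dy=+11->C; (1,7):dx=+8,dy=+1->C; (2,3):dx=-1,dy=-2->C; (2,4):dx=-2,dy=+3->D
  (2,5):dx=+3,dy=+1->C; (2,6):dx=+7,dy=+5->C; (2,7):dx=+5,dy=-5->D; (3,4):dx=-1,dy=+5->D
  (3,5):dx=+4,dy=+3->C; (3,6):dx=+8,dy=+7->C; (3,7):dx=+6,dy=-3->D; (4,5):dx=+5,dy=-2->D
  (4,6):dx=+9,dy=+2->C; (4,7):dx=+7,dy=-8->D; (5,6):dx=+4,dy=+4->C; (5,7):dx=+2,dy=-6->D
  (6,7):dx=-2,dy=-10->C
Step 2: C = 14, D = 7, total pairs = 21.
Step 3: tau = (C - D)/(n(n-1)/2) = (14 - 7)/21 = 0.333333.
Step 4: Exact two-sided p-value (enumerate n! = 5040 permutations of y under H0): p = 0.381349.
Step 5: alpha = 0.1. fail to reject H0.

tau_b = 0.3333 (C=14, D=7), p = 0.381349, fail to reject H0.


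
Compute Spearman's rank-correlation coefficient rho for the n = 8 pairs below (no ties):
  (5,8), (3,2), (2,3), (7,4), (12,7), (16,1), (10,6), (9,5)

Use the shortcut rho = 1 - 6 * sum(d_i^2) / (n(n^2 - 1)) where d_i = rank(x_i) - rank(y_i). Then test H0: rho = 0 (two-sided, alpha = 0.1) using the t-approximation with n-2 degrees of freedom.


Step 1: Rank x and y separately (midranks; no ties here).
rank(x): 5->3, 3->2, 2->1, 7->4, 12->7, 16->8, 10->6, 9->5
rank(y): 8->8, 2->2, 3->3, 4->4, 7->7, 1->1, 6->6, 5->5
Step 2: d_i = R_x(i) - R_y(i); compute d_i^2.
  (3-8)^2=25, (2-2)^2=0, (1-3)^2=4, (4-4)^2=0, (7-7)^2=0, (8-1)^2=49, (6-6)^2=0, (5-5)^2=0
sum(d^2) = 78.
Step 3: rho = 1 - 6*78 / (8*(8^2 - 1)) = 1 - 468/504 = 0.071429.
Step 4: Under H0, t = rho * sqrt((n-2)/(1-rho^2)) = 0.1754 ~ t(6).
Step 5: Two-sided p-value from the t-distribution with 6 df = 0.866526.
Step 6: alpha = 0.1. fail to reject H0.

rho = 0.0714, p = 0.866526, fail to reject H0 at alpha = 0.1.


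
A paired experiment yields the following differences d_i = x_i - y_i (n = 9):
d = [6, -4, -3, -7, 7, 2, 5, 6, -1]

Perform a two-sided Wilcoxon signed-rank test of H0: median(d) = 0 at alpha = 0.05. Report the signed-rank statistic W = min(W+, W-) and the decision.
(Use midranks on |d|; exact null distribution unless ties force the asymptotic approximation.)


Step 1: Drop any zero differences (none here) and take |d_i|.
|d| = [6, 4, 3, 7, 7, 2, 5, 6, 1]
Step 2: Midrank |d_i| (ties get averaged ranks).
ranks: |6|->6.5, |4|->4, |3|->3, |7|->8.5, |7|->8.5, |2|->2, |5|->5, |6|->6.5, |1|->1
Step 3: Attach original signs; sum ranks with positive sign and with negative sign.
W+ = 6.5 + 8.5 + 2 + 5 + 6.5 = 28.5
W- = 4 + 3 + 8.5 + 1 = 16.5
(Check: W+ + W- = 45 should equal n(n+1)/2 = 45.)
Step 4: Test statistic W = min(W+, W-) = 16.5.
Step 5: Ties in |d|, so use the tie-corrected normal approximation.
        E[W] = n(n+1)/4 = 9*10/4 = 22.5.
        Tie groups: |d|=6 (t=2), |d|=7 (t=2); sum(t^3 - t) = 12.
        Var[W] = n(n+1)(2n+1)/24 - sum(t^3-t)/48 = 1710/24 - 12/48 = 71.
        z = (W - E[W]) / sqrt(Var[W]) = (16.5 - 22.5) / 8.4261 = -0.7121.
        Two-sided p = 2*Phi(z) = 0.476422.
Step 6: alpha = 0.05. fail to reject H0.

W+ = 28.5, W- = 16.5, W = min = 16.5, p = 0.476422, fail to reject H0.


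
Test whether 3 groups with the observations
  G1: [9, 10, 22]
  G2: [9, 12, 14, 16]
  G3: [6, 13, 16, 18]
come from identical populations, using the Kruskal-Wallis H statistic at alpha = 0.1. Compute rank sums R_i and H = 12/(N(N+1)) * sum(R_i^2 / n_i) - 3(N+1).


Step 1: Combine all N = 11 observations and assign midranks.
sorted (value, group, rank): (6,G3,1), (9,G1,2.5), (9,G2,2.5), (10,G1,4), (12,G2,5), (13,G3,6), (14,G2,7), (16,G2,8.5), (16,G3,8.5), (18,G3,10), (22,G1,11)
Step 2: Sum ranks within each group.
R_1 = 17.5 (n_1 = 3)
R_2 = 23 (n_2 = 4)
R_3 = 25.5 (n_3 = 4)
Step 3: H = 12/(N(N+1)) * sum(R_i^2/n_i) - 3(N+1)
     = 12/(11*12) * (17.5^2/3 + 23^2/4 + 25.5^2/4) - 3*12
     = 0.090909 * 396.896 - 36
     = 0.081439.
Step 4: Ties present; correction factor C = 1 - 12/(11^3 - 11) = 0.990909. Corrected H = 0.081439 / 0.990909 = 0.082187.
Step 5: Under H0, H ~ chi^2(2); p-value = 0.959740.
Step 6: alpha = 0.1. fail to reject H0.

H = 0.0822, df = 2, p = 0.959740, fail to reject H0.


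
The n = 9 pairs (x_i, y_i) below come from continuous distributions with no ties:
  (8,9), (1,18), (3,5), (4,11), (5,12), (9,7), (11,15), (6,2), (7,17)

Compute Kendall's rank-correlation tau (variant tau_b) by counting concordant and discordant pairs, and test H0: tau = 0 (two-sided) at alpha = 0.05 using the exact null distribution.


Step 1: Enumerate the 36 unordered pairs (i,j) with i<j and classify each by sign(x_j-x_i) * sign(y_j-y_i).
  (1,2):dx=-7,dy=+9->D; (1,3):dx=-5,dy=-4->C; (1,4):dx=-4,dy=+2->D; (1,5):dx=-3,dy=+3->D
  (1,6):dx=+1,dy=-2->D; (1,7):dx=+3,dy=+6->C; (1,8):dx=-2,dy=-7->C; (1,9):dx=-1,dy=+8->D
  (2,3):dx=+2,dy=-13->D; (2,4):dx=+3,dy=-7->D; (2,5):dx=+4,dy=-6->D; (2,6):dx=+8,dy=-11->D
  (2,7):dx=+10,dy=-3->D; (2,8):dx=+5,dy=-16->D; (2,9):dx=+6,dy=-1->D; (3,4):dx=+1,dy=+6->C
  (3,5):dx=+2,dy=+7->C; (3,6):dx=+6,dy=+2->C; (3,7):dx=+8,dy=+10->C; (3,8):dx=+3,dy=-3->D
  (3,9):dx=+4,dy=+12->C; (4,5):dx=+1,dy=+1->C; (4,6):dx=+5,dy=-4->D; (4,7):dx=+7,dy=+4->C
  (4,8):dx=+2,dy=-9->D; (4,9):dx=+3,dy=+6->C; (5,6):dx=+4,dy=-5->D; (5,7):dx=+6,dy=+3->C
  (5,8):dx=+1,dy=-10->D; (5,9):dx=+2,dy=+5->C; (6,7):dx=+2,dy=+8->C; (6,8):dx=-3,dy=-5->C
  (6,9):dx=-2,dy=+10->D; (7,8):dx=-5,dy=-13->C; (7,9):dx=-4,dy=+2->D; (8,9):dx=+1,dy=+15->C
Step 2: C = 17, D = 19, total pairs = 36.
Step 3: tau = (C - D)/(n(n-1)/2) = (17 - 19)/36 = -0.055556.
Step 4: Exact two-sided p-value (enumerate n! = 362880 permutations of y under H0): p = 0.919455.
Step 5: alpha = 0.05. fail to reject H0.

tau_b = -0.0556 (C=17, D=19), p = 0.919455, fail to reject H0.


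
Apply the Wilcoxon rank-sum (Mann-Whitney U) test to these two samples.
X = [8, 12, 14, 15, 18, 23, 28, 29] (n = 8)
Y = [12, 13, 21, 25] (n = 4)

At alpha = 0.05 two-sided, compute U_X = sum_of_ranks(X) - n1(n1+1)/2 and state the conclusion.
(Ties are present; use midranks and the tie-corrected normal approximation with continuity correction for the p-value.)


Step 1: Combine and sort all 12 observations; assign midranks.
sorted (value, group): (8,X), (12,X), (12,Y), (13,Y), (14,X), (15,X), (18,X), (21,Y), (23,X), (25,Y), (28,X), (29,X)
ranks: 8->1, 12->2.5, 12->2.5, 13->4, 14->5, 15->6, 18->7, 21->8, 23->9, 25->10, 28->11, 29->12
Step 2: Rank sum for X: R1 = 1 + 2.5 + 5 + 6 + 7 + 9 + 11 + 12 = 53.5.
Step 3: U_X = R1 - n1(n1+1)/2 = 53.5 - 8*9/2 = 53.5 - 36 = 17.5.
       U_Y = n1*n2 - U_X = 32 - 17.5 = 14.5.
Step 4: Ties are present, so use the tie-corrected normal approximation (with continuity correction) for the p-value.
Step 5: p-value = 0.864901; compare to alpha = 0.05. fail to reject H0.

U_X = 17.5, p = 0.864901, fail to reject H0 at alpha = 0.05.


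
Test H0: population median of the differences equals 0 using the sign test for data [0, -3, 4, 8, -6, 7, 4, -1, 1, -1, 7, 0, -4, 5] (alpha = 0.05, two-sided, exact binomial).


Step 1: Discard zero differences. Original n = 14; n_eff = number of nonzero differences = 12.
Nonzero differences (with sign): -3, +4, +8, -6, +7, +4, -1, +1, -1, +7, -4, +5
Step 2: Count signs: positive = 7, negative = 5.
Step 3: Under H0: P(positive) = 0.5, so the number of positives S ~ Bin(12, 0.5).
Step 4: Two-sided exact p-value = sum of Bin(12,0.5) probabilities at or below the observed probability = 0.774414.
Step 5: alpha = 0.05. fail to reject H0.

n_eff = 12, pos = 7, neg = 5, p = 0.774414, fail to reject H0.


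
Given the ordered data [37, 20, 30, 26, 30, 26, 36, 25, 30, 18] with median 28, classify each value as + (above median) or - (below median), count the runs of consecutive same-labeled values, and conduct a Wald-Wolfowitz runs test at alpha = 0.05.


Step 1: Compute median = 28; label A = above, B = below.
Labels in order: ABABABABAB  (n_A = 5, n_B = 5)
Step 2: Count runs R = 10.
Step 3: Under H0 (random ordering), E[R] = 2*n_A*n_B/(n_A+n_B) + 1 = 2*5*5/10 + 1 = 6.0000.
        Var[R] = 2*n_A*n_B*(2*n_A*n_B - n_A - n_B) / ((n_A+n_B)^2 * (n_A+n_B-1)) = 2000/900 = 2.2222.
        SD[R] = 1.4907.
Step 4: Continuity-corrected z = (R - 0.5 - E[R]) / SD[R] = (10 - 0.5 - 6.0000) / 1.4907 = 2.3479.
Step 5: Two-sided p-value via normal approximation = 2*(1 - Phi(|z|)) = 0.018881.
Step 6: alpha = 0.05. reject H0.

R = 10, z = 2.3479, p = 0.018881, reject H0.


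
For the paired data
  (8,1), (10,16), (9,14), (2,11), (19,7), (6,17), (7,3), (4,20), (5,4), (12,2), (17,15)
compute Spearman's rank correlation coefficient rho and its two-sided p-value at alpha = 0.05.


Step 1: Rank x and y separately (midranks; no ties here).
rank(x): 8->6, 10->8, 9->7, 2->1, 19->11, 6->4, 7->5, 4->2, 5->3, 12->9, 17->10
rank(y): 1->1, 16->9, 14->7, 11->6, 7->5, 17->10, 3->3, 20->11, 4->4, 2->2, 15->8
Step 2: d_i = R_x(i) - R_y(i); compute d_i^2.
  (6-1)^2=25, (8-9)^2=1, (7-7)^2=0, (1-6)^2=25, (11-5)^2=36, (4-10)^2=36, (5-3)^2=4, (2-11)^2=81, (3-4)^2=1, (9-2)^2=49, (10-8)^2=4
sum(d^2) = 262.
Step 3: rho = 1 - 6*262 / (11*(11^2 - 1)) = 1 - 1572/1320 = -0.190909.
Step 4: Under H0, t = rho * sqrt((n-2)/(1-rho^2)) = -0.5835 ~ t(9).
Step 5: Two-sided p-value from the t-distribution with 9 df = 0.573913.
Step 6: alpha = 0.05. fail to reject H0.

rho = -0.1909, p = 0.573913, fail to reject H0 at alpha = 0.05.


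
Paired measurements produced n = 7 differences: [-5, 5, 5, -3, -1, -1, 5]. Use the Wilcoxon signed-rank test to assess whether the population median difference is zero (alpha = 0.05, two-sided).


Step 1: Drop any zero differences (none here) and take |d_i|.
|d| = [5, 5, 5, 3, 1, 1, 5]
Step 2: Midrank |d_i| (ties get averaged ranks).
ranks: |5|->5.5, |5|->5.5, |5|->5.5, |3|->3, |1|->1.5, |1|->1.5, |5|->5.5
Step 3: Attach original signs; sum ranks with positive sign and with negative sign.
W+ = 5.5 + 5.5 + 5.5 = 16.5
W- = 5.5 + 3 + 1.5 + 1.5 = 11.5
(Check: W+ + W- = 28 should equal n(n+1)/2 = 28.)
Step 4: Test statistic W = min(W+, W-) = 11.5.
Step 5: Ties in |d|, so use the tie-corrected normal approximation.
        E[W] = n(n+1)/4 = 7*8/4 = 14.
        Tie groups: |d|=1 (t=2), |d|=5 (t=4); sum(t^3 - t) = 66.
        Var[W] = n(n+1)(2n+1)/24 - sum(t^3-t)/48 = 840/24 - 66/48 = 33.625.
        z = (W - E[W]) / sqrt(Var[W]) = (11.5 - 14) / 5.7987 = -0.4311.
        Two-sided p = 2*Phi(z) = 0.666373.
Step 6: alpha = 0.05. fail to reject H0.

W+ = 16.5, W- = 11.5, W = min = 11.5, p = 0.666373, fail to reject H0.


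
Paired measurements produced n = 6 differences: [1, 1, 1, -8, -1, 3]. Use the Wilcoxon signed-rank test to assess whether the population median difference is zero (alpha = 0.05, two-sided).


Step 1: Drop any zero differences (none here) and take |d_i|.
|d| = [1, 1, 1, 8, 1, 3]
Step 2: Midrank |d_i| (ties get averaged ranks).
ranks: |1|->2.5, |1|->2.5, |1|->2.5, |8|->6, |1|->2.5, |3|->5
Step 3: Attach original signs; sum ranks with positive sign and with negative sign.
W+ = 2.5 + 2.5 + 2.5 + 5 = 12.5
W- = 6 + 2.5 = 8.5
(Check: W+ + W- = 21 should equal n(n+1)/2 = 21.)
Step 4: Test statistic W = min(W+, W-) = 8.5.
Step 5: Ties in |d|, so use the tie-corrected normal approximation.
        E[W] = n(n+1)/4 = 6*7/4 = 10.5.
        Tie groups: |d|=1 (t=4); sum(t^3 - t) = 60.
        Var[W] = n(n+1)(2n+1)/24 - sum(t^3-t)/48 = 546/24 - 60/48 = 21.5.
        z = (W - E[W]) / sqrt(Var[W]) = (8.5 - 10.5) / 4.6368 = -0.4313.
        Two-sided p = 2*Phi(z) = 0.666228.
Step 6: alpha = 0.05. fail to reject H0.

W+ = 12.5, W- = 8.5, W = min = 8.5, p = 0.666228, fail to reject H0.


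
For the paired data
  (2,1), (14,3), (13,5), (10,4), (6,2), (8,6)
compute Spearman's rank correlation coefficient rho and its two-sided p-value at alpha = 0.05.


Step 1: Rank x and y separately (midranks; no ties here).
rank(x): 2->1, 14->6, 13->5, 10->4, 6->2, 8->3
rank(y): 1->1, 3->3, 5->5, 4->4, 2->2, 6->6
Step 2: d_i = R_x(i) - R_y(i); compute d_i^2.
  (1-1)^2=0, (6-3)^2=9, (5-5)^2=0, (4-4)^2=0, (2-2)^2=0, (3-6)^2=9
sum(d^2) = 18.
Step 3: rho = 1 - 6*18 / (6*(6^2 - 1)) = 1 - 108/210 = 0.485714.
Step 4: Under H0, t = rho * sqrt((n-2)/(1-rho^2)) = 1.1113 ~ t(4).
Step 5: Two-sided p-value from the t-distribution with 4 df = 0.328723.
Step 6: alpha = 0.05. fail to reject H0.

rho = 0.4857, p = 0.328723, fail to reject H0 at alpha = 0.05.


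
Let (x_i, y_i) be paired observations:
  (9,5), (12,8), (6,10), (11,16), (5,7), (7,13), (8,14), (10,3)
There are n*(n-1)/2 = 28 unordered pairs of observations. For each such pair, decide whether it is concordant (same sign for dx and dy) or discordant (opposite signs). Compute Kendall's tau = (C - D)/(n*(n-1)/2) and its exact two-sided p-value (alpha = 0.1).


Step 1: Enumerate the 28 unordered pairs (i,j) with i<j and classify each by sign(x_j-x_i) * sign(y_j-y_i).
  (1,2):dx=+3,dy=+3->C; (1,3):dx=-3,dy=+5->D; (1,4):dx=+2,dy=+11->C; (1,5):dx=-4,dy=+2->D
  (1,6):dx=-2,dy=+8->D; (1,7):dx=-1,dy=+9->D; (1,8):dx=+1,dy=-2->D; (2,3):dx=-6,dy=+2->D
  (2,4):dx=-1,dy=+8->D; (2,5):dx=-7,dy=-1->C; (2,6):dx=-5,dy=+5->D; (2,7):dx=-4,dy=+6->D
  (2,8):dx=-2,dy=-5->C; (3,4):dx=+5,dy=+6->C; (3,5):dx=-1,dy=-3->C; (3,6):dx=+1,dy=+3->C
  (3,7):dx=+2,dy=+4->C; (3,8):dx=+4,dy=-7->D; (4,5):dx=-6,dy=-9->C; (4,6):dx=-4,dy=-3->C
  (4,7):dx=-3,dy=-2->C; (4,8):dx=-1,dy=-13->C; (5,6):dx=+2,dy=+6->C; (5,7):dx=+3,dy=+7->C
  (5,8):dx=+5,dy=-4->D; (6,7):dx=+1,dy=+1->C; (6,8):dx=+3,dy=-10->D; (7,8):dx=+2,dy=-11->D
Step 2: C = 15, D = 13, total pairs = 28.
Step 3: tau = (C - D)/(n(n-1)/2) = (15 - 13)/28 = 0.071429.
Step 4: Exact two-sided p-value (enumerate n! = 40320 permutations of y under H0): p = 0.904861.
Step 5: alpha = 0.1. fail to reject H0.

tau_b = 0.0714 (C=15, D=13), p = 0.904861, fail to reject H0.


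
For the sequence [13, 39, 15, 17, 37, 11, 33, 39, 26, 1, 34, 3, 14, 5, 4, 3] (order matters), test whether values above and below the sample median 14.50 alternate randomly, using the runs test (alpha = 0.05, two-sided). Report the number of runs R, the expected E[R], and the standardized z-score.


Step 1: Compute median = 14.50; label A = above, B = below.
Labels in order: BAAAABAAABABBBBB  (n_A = 8, n_B = 8)
Step 2: Count runs R = 7.
Step 3: Under H0 (random ordering), E[R] = 2*n_A*n_B/(n_A+n_B) + 1 = 2*8*8/16 + 1 = 9.0000.
        Var[R] = 2*n_A*n_B*(2*n_A*n_B - n_A - n_B) / ((n_A+n_B)^2 * (n_A+n_B-1)) = 14336/3840 = 3.7333.
        SD[R] = 1.9322.
Step 4: Continuity-corrected z = (R + 0.5 - E[R]) / SD[R] = (7 + 0.5 - 9.0000) / 1.9322 = -0.7763.
Step 5: Two-sided p-value via normal approximation = 2*(1 - Phi(|z|)) = 0.437558.
Step 6: alpha = 0.05. fail to reject H0.

R = 7, z = -0.7763, p = 0.437558, fail to reject H0.


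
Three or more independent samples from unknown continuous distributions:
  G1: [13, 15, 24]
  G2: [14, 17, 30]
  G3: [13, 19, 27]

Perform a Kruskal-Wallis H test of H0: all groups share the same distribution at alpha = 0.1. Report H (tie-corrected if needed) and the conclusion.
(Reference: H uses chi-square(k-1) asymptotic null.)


Step 1: Combine all N = 9 observations and assign midranks.
sorted (value, group, rank): (13,G1,1.5), (13,G3,1.5), (14,G2,3), (15,G1,4), (17,G2,5), (19,G3,6), (24,G1,7), (27,G3,8), (30,G2,9)
Step 2: Sum ranks within each group.
R_1 = 12.5 (n_1 = 3)
R_2 = 17 (n_2 = 3)
R_3 = 15.5 (n_3 = 3)
Step 3: H = 12/(N(N+1)) * sum(R_i^2/n_i) - 3(N+1)
     = 12/(9*10) * (12.5^2/3 + 17^2/3 + 15.5^2/3) - 3*10
     = 0.133333 * 228.5 - 30
     = 0.466667.
Step 4: Ties present; correction factor C = 1 - 6/(9^3 - 9) = 0.991667. Corrected H = 0.466667 / 0.991667 = 0.470588.
Step 5: Under H0, H ~ chi^2(2); p-value = 0.790338.
Step 6: alpha = 0.1. fail to reject H0.

H = 0.4706, df = 2, p = 0.790338, fail to reject H0.


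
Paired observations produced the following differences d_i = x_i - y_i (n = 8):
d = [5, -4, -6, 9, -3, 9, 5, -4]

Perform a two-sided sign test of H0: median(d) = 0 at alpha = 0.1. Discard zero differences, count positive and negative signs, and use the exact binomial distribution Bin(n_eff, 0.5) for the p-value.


Step 1: Discard zero differences. Original n = 8; n_eff = number of nonzero differences = 8.
Nonzero differences (with sign): +5, -4, -6, +9, -3, +9, +5, -4
Step 2: Count signs: positive = 4, negative = 4.
Step 3: Under H0: P(positive) = 0.5, so the number of positives S ~ Bin(8, 0.5).
Step 4: Two-sided exact p-value = sum of Bin(8,0.5) probabilities at or below the observed probability = 1.000000.
Step 5: alpha = 0.1. fail to reject H0.

n_eff = 8, pos = 4, neg = 4, p = 1.000000, fail to reject H0.


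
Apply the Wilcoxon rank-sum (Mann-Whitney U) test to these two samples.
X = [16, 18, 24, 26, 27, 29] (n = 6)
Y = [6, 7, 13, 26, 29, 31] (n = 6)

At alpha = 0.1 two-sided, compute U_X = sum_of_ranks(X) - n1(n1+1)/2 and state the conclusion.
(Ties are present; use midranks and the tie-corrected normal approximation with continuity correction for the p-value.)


Step 1: Combine and sort all 12 observations; assign midranks.
sorted (value, group): (6,Y), (7,Y), (13,Y), (16,X), (18,X), (24,X), (26,X), (26,Y), (27,X), (29,X), (29,Y), (31,Y)
ranks: 6->1, 7->2, 13->3, 16->4, 18->5, 24->6, 26->7.5, 26->7.5, 27->9, 29->10.5, 29->10.5, 31->12
Step 2: Rank sum for X: R1 = 4 + 5 + 6 + 7.5 + 9 + 10.5 = 42.
Step 3: U_X = R1 - n1(n1+1)/2 = 42 - 6*7/2 = 42 - 21 = 21.
       U_Y = n1*n2 - U_X = 36 - 21 = 15.
Step 4: Ties are present, so use the tie-corrected normal approximation (with continuity correction) for the p-value.
Step 5: p-value = 0.687885; compare to alpha = 0.1. fail to reject H0.

U_X = 21, p = 0.687885, fail to reject H0 at alpha = 0.1.


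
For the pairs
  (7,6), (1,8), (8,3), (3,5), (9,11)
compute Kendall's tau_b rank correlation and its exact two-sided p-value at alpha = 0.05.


Step 1: Enumerate the 10 unordered pairs (i,j) with i<j and classify each by sign(x_j-x_i) * sign(y_j-y_i).
  (1,2):dx=-6,dy=+2->D; (1,3):dx=+1,dy=-3->D; (1,4):dx=-4,dy=-1->C; (1,5):dx=+2,dy=+5->C
  (2,3):dx=+7,dy=-5->D; (2,4):dx=+2,dy=-3->D; (2,5):dx=+8,dy=+3->C; (3,4):dx=-5,dy=+2->D
  (3,5):dx=+1,dy=+8->C; (4,5):dx=+6,dy=+6->C
Step 2: C = 5, D = 5, total pairs = 10.
Step 3: tau = (C - D)/(n(n-1)/2) = (5 - 5)/10 = 0.000000.
Step 4: Exact two-sided p-value (enumerate n! = 120 permutations of y under H0): p = 1.000000.
Step 5: alpha = 0.05. fail to reject H0.

tau_b = 0.0000 (C=5, D=5), p = 1.000000, fail to reject H0.


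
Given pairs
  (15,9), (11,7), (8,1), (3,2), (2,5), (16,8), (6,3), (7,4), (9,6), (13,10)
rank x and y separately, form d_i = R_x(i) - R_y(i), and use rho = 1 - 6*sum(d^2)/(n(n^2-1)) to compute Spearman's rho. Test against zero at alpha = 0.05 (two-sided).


Step 1: Rank x and y separately (midranks; no ties here).
rank(x): 15->9, 11->7, 8->5, 3->2, 2->1, 16->10, 6->3, 7->4, 9->6, 13->8
rank(y): 9->9, 7->7, 1->1, 2->2, 5->5, 8->8, 3->3, 4->4, 6->6, 10->10
Step 2: d_i = R_x(i) - R_y(i); compute d_i^2.
  (9-9)^2=0, (7-7)^2=0, (5-1)^2=16, (2-2)^2=0, (1-5)^2=16, (10-8)^2=4, (3-3)^2=0, (4-4)^2=0, (6-6)^2=0, (8-10)^2=4
sum(d^2) = 40.
Step 3: rho = 1 - 6*40 / (10*(10^2 - 1)) = 1 - 240/990 = 0.757576.
Step 4: Under H0, t = rho * sqrt((n-2)/(1-rho^2)) = 3.2827 ~ t(8).
Step 5: Two-sided p-value from the t-distribution with 8 df = 0.011143.
Step 6: alpha = 0.05. reject H0.

rho = 0.7576, p = 0.011143, reject H0 at alpha = 0.05.


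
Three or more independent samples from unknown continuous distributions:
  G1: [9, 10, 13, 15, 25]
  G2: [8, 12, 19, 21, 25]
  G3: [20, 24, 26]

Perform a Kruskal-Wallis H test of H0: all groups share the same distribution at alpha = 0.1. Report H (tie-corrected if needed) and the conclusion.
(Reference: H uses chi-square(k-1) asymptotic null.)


Step 1: Combine all N = 13 observations and assign midranks.
sorted (value, group, rank): (8,G2,1), (9,G1,2), (10,G1,3), (12,G2,4), (13,G1,5), (15,G1,6), (19,G2,7), (20,G3,8), (21,G2,9), (24,G3,10), (25,G1,11.5), (25,G2,11.5), (26,G3,13)
Step 2: Sum ranks within each group.
R_1 = 27.5 (n_1 = 5)
R_2 = 32.5 (n_2 = 5)
R_3 = 31 (n_3 = 3)
Step 3: H = 12/(N(N+1)) * sum(R_i^2/n_i) - 3(N+1)
     = 12/(13*14) * (27.5^2/5 + 32.5^2/5 + 31^2/3) - 3*14
     = 0.065934 * 682.833 - 42
     = 3.021978.
Step 4: Ties present; correction factor C = 1 - 6/(13^3 - 13) = 0.997253. Corrected H = 3.021978 / 0.997253 = 3.030303.
Step 5: Under H0, H ~ chi^2(2); p-value = 0.219775.
Step 6: alpha = 0.1. fail to reject H0.

H = 3.0303, df = 2, p = 0.219775, fail to reject H0.


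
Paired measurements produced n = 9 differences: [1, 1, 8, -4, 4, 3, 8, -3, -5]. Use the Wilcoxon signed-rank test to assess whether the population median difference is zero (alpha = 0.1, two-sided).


Step 1: Drop any zero differences (none here) and take |d_i|.
|d| = [1, 1, 8, 4, 4, 3, 8, 3, 5]
Step 2: Midrank |d_i| (ties get averaged ranks).
ranks: |1|->1.5, |1|->1.5, |8|->8.5, |4|->5.5, |4|->5.5, |3|->3.5, |8|->8.5, |3|->3.5, |5|->7
Step 3: Attach original signs; sum ranks with positive sign and with negative sign.
W+ = 1.5 + 1.5 + 8.5 + 5.5 + 3.5 + 8.5 = 29
W- = 5.5 + 3.5 + 7 = 16
(Check: W+ + W- = 45 should equal n(n+1)/2 = 45.)
Step 4: Test statistic W = min(W+, W-) = 16.
Step 5: Ties in |d|, so use the tie-corrected normal approximation.
        E[W] = n(n+1)/4 = 9*10/4 = 22.5.
        Tie groups: |d|=1 (t=2), |d|=3 (t=2), |d|=4 (t=2), |d|=8 (t=2); sum(t^3 - t) = 24.
        Var[W] = n(n+1)(2n+1)/24 - sum(t^3-t)/48 = 1710/24 - 24/48 = 70.75.
        z = (W - E[W]) / sqrt(Var[W]) = (16 - 22.5) / 8.4113 = -0.7728.
        Two-sided p = 2*Phi(z) = 0.439659.
Step 6: alpha = 0.1. fail to reject H0.

W+ = 29, W- = 16, W = min = 16, p = 0.439659, fail to reject H0.


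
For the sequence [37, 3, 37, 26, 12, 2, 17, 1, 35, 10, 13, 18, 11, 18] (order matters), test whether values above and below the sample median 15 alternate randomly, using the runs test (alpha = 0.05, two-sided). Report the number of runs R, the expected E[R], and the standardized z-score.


Step 1: Compute median = 15; label A = above, B = below.
Labels in order: ABAABBABABBABA  (n_A = 7, n_B = 7)
Step 2: Count runs R = 11.
Step 3: Under H0 (random ordering), E[R] = 2*n_A*n_B/(n_A+n_B) + 1 = 2*7*7/14 + 1 = 8.0000.
        Var[R] = 2*n_A*n_B*(2*n_A*n_B - n_A - n_B) / ((n_A+n_B)^2 * (n_A+n_B-1)) = 8232/2548 = 3.2308.
        SD[R] = 1.7974.
Step 4: Continuity-corrected z = (R - 0.5 - E[R]) / SD[R] = (11 - 0.5 - 8.0000) / 1.7974 = 1.3909.
Step 5: Two-sided p-value via normal approximation = 2*(1 - Phi(|z|)) = 0.164264.
Step 6: alpha = 0.05. fail to reject H0.

R = 11, z = 1.3909, p = 0.164264, fail to reject H0.
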